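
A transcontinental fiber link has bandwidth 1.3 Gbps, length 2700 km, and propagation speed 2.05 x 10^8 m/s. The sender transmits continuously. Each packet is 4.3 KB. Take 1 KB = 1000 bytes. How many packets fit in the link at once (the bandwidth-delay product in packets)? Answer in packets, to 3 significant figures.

498 packets

Propagation delay = 2700000 / 2.05e+08 = 0.0131707 s.
BDP = R × t_prop = 1300000000 × 0.0131707 = 17122000 bits.
In packets of 34400 bits: 498 packets.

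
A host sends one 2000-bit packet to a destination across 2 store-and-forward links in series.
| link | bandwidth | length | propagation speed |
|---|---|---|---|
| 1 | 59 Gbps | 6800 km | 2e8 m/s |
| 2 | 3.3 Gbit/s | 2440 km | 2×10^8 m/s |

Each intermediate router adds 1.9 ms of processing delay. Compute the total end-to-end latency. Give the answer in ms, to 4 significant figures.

48.10 ms

Transmission delays (L/R per hop): 3.38983e-05, 0.000606061 ms; sum = 0.000639959 ms.
Propagation delays (d/s per hop): 34, 12.2 ms; sum = 46.2 ms.
Processing at 1 router(s): 1 × 1.9 ms = 1.9 ms.
End-to-end = 48.10 ms.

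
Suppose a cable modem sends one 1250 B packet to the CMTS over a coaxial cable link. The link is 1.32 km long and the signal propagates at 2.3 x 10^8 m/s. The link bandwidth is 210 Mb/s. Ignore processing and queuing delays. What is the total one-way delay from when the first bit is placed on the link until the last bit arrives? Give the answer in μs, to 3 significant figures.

53.4 μs

L = 1250 × 8 = 10000 bits.
Transmission delay = L/R = 10000 / 210000000 = 47.619 μs.
Propagation delay = d/s = 1320 m / 2.3e+08 m/s = 5.73913 μs.
Total = 53.4 μs.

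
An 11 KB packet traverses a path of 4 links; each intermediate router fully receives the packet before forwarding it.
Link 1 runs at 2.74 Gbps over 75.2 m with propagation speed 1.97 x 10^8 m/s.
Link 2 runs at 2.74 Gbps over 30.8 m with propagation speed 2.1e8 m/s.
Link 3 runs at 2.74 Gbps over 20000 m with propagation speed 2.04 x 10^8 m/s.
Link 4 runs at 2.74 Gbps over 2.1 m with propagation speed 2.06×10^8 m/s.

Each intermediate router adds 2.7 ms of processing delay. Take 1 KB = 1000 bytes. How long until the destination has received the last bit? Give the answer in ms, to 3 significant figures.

8.33 ms

L = 88000 bits.
Transmission delay per hop = L/R = 88000/2740000000 = 0.0321168 ms; 4 hops → 0.128467 ms.
Propagation delays (d/s per hop): 0.000381726, 0.000146667, 0.0980392, 1.01942e-05 ms; sum = 0.0985778 ms.
Processing at 3 router(s): 3 × 2.7 ms = 8.1 ms.
End-to-end = 8.33 ms.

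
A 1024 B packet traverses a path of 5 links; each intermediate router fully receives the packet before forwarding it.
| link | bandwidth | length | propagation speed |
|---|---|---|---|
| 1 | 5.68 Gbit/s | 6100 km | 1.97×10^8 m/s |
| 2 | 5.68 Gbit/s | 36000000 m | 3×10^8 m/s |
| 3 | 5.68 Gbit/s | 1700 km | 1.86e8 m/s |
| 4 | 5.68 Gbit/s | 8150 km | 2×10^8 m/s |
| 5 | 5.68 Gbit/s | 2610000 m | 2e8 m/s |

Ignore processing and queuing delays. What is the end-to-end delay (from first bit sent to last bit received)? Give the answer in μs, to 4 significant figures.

L = 1024 × 8 = 8192 bits.
Transmission delay per hop = L/R = 8192/5680000000 = 1.44225 μs; 5 hops → 7.21127 μs.
Propagation delays (d/s per hop): 30964.5, 120000, 9139.78, 40750, 13050 μs; sum = 213904 μs.
End-to-end = 213900 μs.

213900 μs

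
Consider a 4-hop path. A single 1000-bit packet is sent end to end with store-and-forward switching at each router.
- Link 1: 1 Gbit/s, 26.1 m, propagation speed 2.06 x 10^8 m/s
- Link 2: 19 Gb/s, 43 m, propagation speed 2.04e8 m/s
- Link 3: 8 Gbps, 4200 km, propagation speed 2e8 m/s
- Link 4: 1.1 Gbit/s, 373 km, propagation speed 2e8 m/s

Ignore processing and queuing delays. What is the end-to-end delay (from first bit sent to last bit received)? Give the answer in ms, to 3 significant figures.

Transmission delays (L/R per hop): 0.001, 5.26316e-05, 0.000125, 0.000909091 ms; sum = 0.00208672 ms.
Propagation delays (d/s per hop): 0.000126699, 0.000210784, 21, 1.865 ms; sum = 22.8653 ms.
End-to-end = 22.9 ms.

22.9 ms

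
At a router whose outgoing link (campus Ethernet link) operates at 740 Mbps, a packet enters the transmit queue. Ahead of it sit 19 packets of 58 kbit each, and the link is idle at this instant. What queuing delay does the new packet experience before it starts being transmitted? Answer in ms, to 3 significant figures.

1.49 ms

Each queued packet: L/R = 58000/740000000 = 0.0783784 ms.
19 queued → 1.48919 ms.
Queuing delay = 1.49 ms.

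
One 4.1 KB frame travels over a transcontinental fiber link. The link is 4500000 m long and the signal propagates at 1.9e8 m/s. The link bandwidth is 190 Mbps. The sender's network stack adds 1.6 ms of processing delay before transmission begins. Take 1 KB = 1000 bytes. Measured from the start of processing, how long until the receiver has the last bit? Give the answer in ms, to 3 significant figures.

25.5 ms

L = 32800 bits.
Transmission delay = L/R = 32800 / 190000000 = 0.172632 ms.
Propagation delay = d/s = 4500000 m / 190000000 m/s = 23.6842 ms.
Plus processing delay 1.6 ms = 1.6 ms.
Total = 25.5 ms.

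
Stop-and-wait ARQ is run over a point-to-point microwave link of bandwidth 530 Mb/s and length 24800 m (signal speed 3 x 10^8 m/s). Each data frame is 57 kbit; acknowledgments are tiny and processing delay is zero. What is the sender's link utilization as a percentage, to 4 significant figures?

t_tx = L/R = 57000/530000000 = 0.000107547 s.
t_prop = 24800/300000000 = 8.26667e-05 s; RTT = 0.000165333 s.
Cycle = t_tx + RTT = 0.000272881 s.
Utilization = t_tx / cycle = 0.000107547/0.000272881 = 39.41 %.

39.41 %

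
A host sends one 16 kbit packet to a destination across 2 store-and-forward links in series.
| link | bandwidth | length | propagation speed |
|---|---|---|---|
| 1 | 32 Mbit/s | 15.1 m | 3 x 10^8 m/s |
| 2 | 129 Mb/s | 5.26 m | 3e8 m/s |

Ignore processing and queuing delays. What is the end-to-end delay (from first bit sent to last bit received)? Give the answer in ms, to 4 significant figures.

0.6241 ms

L = 16000 bits.
Transmission delays (L/R per hop): 0.5, 0.124031 ms; sum = 0.624031 ms.
Propagation delays (d/s per hop): 5.03333e-05, 1.75333e-05 ms; sum = 6.78667e-05 ms.
End-to-end = 0.6241 ms.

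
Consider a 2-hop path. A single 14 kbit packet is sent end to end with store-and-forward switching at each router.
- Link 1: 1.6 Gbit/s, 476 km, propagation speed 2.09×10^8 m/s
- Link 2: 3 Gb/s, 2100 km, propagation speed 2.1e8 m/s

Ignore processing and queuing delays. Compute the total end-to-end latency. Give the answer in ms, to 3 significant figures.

L = 14000 bits.
Transmission delays (L/R per hop): 0.00875, 0.00466667 ms; sum = 0.0134167 ms.
Propagation delays (d/s per hop): 2.27751, 10 ms; sum = 12.2775 ms.
End-to-end = 12.3 ms.

12.3 ms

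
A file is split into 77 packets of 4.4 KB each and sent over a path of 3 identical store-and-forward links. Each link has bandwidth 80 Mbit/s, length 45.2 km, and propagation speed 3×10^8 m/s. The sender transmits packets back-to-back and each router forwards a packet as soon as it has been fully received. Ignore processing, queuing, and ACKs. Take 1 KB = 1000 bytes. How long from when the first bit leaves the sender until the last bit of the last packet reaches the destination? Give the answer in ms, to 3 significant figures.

35.2 ms

Per-hop transmission t_tx = L/R = 35200/80000000 = 0.44 ms.
Per-hop propagation t_prop = 45200/300000000 = 0.150667 ms.
Pipeline fill: first packet needs 3·t_tx to clear all hops; remaining 76 packets each add one t_tx.
Total = (3+77-1)·t_tx + 3·t_prop = 79·0.44 + 3·0.150667 = 35.2 ms.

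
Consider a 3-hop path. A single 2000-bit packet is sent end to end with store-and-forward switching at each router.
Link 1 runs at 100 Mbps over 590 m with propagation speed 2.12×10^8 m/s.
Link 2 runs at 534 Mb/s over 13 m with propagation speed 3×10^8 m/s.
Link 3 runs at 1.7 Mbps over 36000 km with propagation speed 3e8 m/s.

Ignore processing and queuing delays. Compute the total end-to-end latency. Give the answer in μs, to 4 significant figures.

121200 μs

Transmission delays (L/R per hop): 20, 3.74532, 1176.47 μs; sum = 1200.22 μs.
Propagation delays (d/s per hop): 2.78302, 0.0433333, 120000 μs; sum = 120003 μs.
End-to-end = 121200 μs.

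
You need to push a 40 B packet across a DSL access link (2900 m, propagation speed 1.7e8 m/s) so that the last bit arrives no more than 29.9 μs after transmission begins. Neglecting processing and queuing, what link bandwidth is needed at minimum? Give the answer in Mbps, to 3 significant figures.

24.9 Mbps

L = 320 bits.
Propagation delay = 2900 / 170000000 = 17.0588 μs.
Transmission budget = 29.9 − 17.0588 = 12.8412 μs.
R ≥ L / t_tx = 320 bits / 1.28412e-05 s = 24.9 Mbps.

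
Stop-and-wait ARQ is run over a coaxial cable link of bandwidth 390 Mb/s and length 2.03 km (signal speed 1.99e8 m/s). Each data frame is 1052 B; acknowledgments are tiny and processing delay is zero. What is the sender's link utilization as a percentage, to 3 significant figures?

51.4 %

t_tx = L/R = 8416/390000000 = 2.15795e-05 s.
t_prop = 2030/199000000 = 1.0201e-05 s; RTT = 2.0402e-05 s.
Cycle = t_tx + RTT = 4.19815e-05 s.
Utilization = t_tx / cycle = 2.15795e-05/4.19815e-05 = 51.4 %.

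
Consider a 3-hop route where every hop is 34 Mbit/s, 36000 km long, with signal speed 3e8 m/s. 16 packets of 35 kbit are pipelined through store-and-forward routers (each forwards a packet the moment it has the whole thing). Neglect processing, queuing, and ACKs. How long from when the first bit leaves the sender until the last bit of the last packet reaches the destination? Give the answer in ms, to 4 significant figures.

Per-hop transmission t_tx = L/R = 35000/34000000 = 1.02941 ms.
Per-hop propagation t_prop = 36000000/300000000 = 120 ms.
Pipeline fill: first packet needs 3·t_tx to clear all hops; remaining 15 packets each add one t_tx.
Total = (3+16-1)·t_tx + 3·t_prop = 18·1.02941 + 3·120 = 378.5 ms.

378.5 ms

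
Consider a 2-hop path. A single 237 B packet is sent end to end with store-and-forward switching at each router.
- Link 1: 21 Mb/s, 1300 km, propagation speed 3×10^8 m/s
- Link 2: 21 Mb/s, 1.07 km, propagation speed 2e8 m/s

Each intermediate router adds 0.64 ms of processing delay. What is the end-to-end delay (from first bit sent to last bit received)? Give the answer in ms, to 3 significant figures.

L = 237 × 8 = 1896 bits.
Transmission delay per hop = L/R = 1896/21000000 = 0.0902857 ms; 2 hops → 0.180571 ms.
Propagation delays (d/s per hop): 4.33333, 0.00535 ms; sum = 4.33868 ms.
Processing at 1 router(s): 1 × 0.64 ms = 0.64 ms.
End-to-end = 5.16 ms.

5.16 ms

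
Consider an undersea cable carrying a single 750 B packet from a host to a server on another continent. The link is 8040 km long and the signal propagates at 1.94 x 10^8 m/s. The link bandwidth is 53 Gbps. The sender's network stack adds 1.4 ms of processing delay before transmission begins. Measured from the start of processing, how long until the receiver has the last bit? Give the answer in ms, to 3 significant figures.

42.8 ms

L = 750 × 8 = 6000 bits.
Transmission delay = L/R = 6000 / 53000000000 = 0.000113208 ms.
Propagation delay = d/s = 8040000 m / 194000000 m/s = 41.4433 ms.
Plus processing delay 1.4 ms = 1.4 ms.
Total = 42.8 ms.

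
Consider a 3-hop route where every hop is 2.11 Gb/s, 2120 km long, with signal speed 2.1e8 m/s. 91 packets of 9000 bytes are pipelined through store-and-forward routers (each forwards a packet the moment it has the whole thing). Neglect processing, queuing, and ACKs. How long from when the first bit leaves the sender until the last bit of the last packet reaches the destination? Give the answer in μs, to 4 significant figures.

33460 μs

Per-hop transmission t_tx = L/R = 72000/2.11e+09 = 34.1232 μs.
Per-hop propagation t_prop = 2120000/210000000 = 10095.2 μs.
Pipeline fill: first packet needs 3·t_tx to clear all hops; remaining 90 packets each add one t_tx.
Total = (3+91-1)·t_tx + 3·t_prop = 93·34.1232 + 3·10095.2 = 33460 μs.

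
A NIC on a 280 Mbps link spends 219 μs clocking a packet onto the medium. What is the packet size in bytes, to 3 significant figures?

L = R × t_tx = 280000000 b/s × 0.000219 s = 61320 bits.
In bytes: 61320 / 8 = 7670 bytes.

7670 bytes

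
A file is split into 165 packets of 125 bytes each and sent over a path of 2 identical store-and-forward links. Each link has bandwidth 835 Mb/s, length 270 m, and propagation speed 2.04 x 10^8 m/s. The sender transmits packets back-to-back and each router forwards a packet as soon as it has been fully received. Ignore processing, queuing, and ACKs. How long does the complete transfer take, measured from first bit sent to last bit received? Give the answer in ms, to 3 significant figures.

Per-hop transmission t_tx = L/R = 1000/835000000 = 0.0011976 ms.
Per-hop propagation t_prop = 270/204000000 = 0.00132353 ms.
Pipeline fill: first packet needs 2·t_tx to clear all hops; remaining 164 packets each add one t_tx.
Total = (2+165-1)·t_tx + 2·t_prop = 166·0.0011976 + 2·0.00132353 = 0.201 ms.

0.201 ms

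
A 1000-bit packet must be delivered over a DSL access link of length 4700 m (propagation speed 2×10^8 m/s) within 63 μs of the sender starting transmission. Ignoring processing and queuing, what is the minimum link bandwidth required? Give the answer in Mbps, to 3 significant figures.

Propagation delay = 4700 / 200000000 = 23.5 μs.
Transmission budget = 63 − 23.5 = 39.5 μs.
R ≥ L / t_tx = 1000 bits / 3.95e-05 s = 25.3 Mbps.

25.3 Mbps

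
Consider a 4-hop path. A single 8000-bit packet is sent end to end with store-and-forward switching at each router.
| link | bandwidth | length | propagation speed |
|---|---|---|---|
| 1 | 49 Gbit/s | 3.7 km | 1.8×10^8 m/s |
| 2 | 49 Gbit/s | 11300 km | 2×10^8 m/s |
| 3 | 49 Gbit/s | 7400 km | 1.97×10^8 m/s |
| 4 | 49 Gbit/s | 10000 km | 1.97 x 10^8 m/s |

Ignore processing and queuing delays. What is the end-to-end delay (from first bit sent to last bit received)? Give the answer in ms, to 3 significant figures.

145 ms

Transmission delay per hop = L/R = 8000/49000000000 = 0.000163265 ms; 4 hops → 0.000653061 ms.
Propagation delays (d/s per hop): 0.0205556, 56.5, 37.5635, 50.7614 ms; sum = 144.845 ms.
End-to-end = 145 ms.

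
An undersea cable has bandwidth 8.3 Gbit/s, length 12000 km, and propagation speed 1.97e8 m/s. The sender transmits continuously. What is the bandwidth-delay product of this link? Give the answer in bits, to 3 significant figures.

506000000 bits

Propagation delay = 12000000 / 197000000 = 0.0609137 s.
BDP = R × t_prop = 8.3e+09 × 0.0609137 = 505584000 bits.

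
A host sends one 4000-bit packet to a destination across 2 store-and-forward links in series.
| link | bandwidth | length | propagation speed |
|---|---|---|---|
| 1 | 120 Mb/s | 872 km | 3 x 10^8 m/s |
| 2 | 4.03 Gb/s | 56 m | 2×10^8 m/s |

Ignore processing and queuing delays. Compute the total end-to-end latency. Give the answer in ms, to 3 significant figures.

2.94 ms

Transmission delays (L/R per hop): 0.0333333, 0.000992556 ms; sum = 0.0343259 ms.
Propagation delays (d/s per hop): 2.90667, 0.00028 ms; sum = 2.90695 ms.
End-to-end = 2.94 ms.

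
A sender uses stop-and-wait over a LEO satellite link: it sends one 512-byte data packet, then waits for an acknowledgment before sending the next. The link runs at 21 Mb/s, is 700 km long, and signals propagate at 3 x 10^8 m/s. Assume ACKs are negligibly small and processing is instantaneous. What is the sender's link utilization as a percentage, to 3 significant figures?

t_tx = L/R = 4096/21000000 = 0.000195048 s.
t_prop = 700000/300000000 = 0.00233333 s; RTT = 0.00466667 s.
Cycle = t_tx + RTT = 0.00486171 s.
Utilization = t_tx / cycle = 0.000195048/0.00486171 = 4.01 %.

4.01 %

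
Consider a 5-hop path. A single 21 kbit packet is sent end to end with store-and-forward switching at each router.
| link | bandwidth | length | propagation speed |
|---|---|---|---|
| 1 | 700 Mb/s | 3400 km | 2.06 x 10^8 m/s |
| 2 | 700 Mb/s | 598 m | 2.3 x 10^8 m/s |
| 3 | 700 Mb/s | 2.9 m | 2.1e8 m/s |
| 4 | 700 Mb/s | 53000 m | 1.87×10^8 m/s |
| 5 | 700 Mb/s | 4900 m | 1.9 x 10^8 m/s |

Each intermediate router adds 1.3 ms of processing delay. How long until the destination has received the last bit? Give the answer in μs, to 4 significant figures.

22170 μs

L = 21000 bits.
Transmission delay per hop = L/R = 21000/700000000 = 30 μs; 5 hops → 150 μs.
Propagation delays (d/s per hop): 16504.9, 2.6, 0.0138095, 283.422, 25.7895 μs; sum = 16816.7 μs.
Processing at 4 router(s): 4 × 1.3 ms = 5200 μs.
End-to-end = 22170 μs.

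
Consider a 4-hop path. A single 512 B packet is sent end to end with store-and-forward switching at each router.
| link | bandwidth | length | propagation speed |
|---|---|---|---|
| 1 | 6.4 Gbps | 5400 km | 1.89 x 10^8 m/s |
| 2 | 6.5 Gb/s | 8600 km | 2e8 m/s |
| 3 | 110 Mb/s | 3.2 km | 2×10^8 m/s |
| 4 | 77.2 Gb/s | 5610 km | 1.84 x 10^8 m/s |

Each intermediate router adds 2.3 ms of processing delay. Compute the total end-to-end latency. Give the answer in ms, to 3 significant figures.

109 ms

L = 512 × 8 = 4096 bits.
Transmission delays (L/R per hop): 0.00064, 0.000630154, 0.0372364, 5.3057e-05 ms; sum = 0.0385596 ms.
Propagation delays (d/s per hop): 28.5714, 43, 0.016, 30.4891 ms; sum = 102.077 ms.
Processing at 3 router(s): 3 × 2.3 ms = 6.9 ms.
End-to-end = 109 ms.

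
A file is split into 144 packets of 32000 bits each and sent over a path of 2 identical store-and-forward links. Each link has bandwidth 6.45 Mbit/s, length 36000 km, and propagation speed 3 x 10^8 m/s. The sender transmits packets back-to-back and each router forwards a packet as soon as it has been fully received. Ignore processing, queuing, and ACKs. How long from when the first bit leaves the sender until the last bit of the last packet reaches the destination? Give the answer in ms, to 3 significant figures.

Per-hop transmission t_tx = L/R = 32000/6450000 = 4.96124 ms.
Per-hop propagation t_prop = 36000000/300000000 = 120 ms.
Pipeline fill: first packet needs 2·t_tx to clear all hops; remaining 143 packets each add one t_tx.
Total = (2+144-1)·t_tx + 2·t_prop = 145·4.96124 + 2·120 = 959 ms.

959 ms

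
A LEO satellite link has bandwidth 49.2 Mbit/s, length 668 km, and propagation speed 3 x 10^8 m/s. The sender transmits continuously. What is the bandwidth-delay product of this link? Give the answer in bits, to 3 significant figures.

110000 bits

Propagation delay = 668000 / 300000000 = 0.00222667 s.
BDP = R × t_prop = 49200000 × 0.00222667 = 109552 bits.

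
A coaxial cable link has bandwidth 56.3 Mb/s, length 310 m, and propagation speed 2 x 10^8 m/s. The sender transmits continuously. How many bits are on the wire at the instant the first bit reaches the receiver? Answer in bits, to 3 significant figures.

Propagation delay = 310 / 200000000 = 1.55e-06 s.
BDP = R × t_prop = 56300000 × 1.55e-06 = 87.265 bits.

87.3 bits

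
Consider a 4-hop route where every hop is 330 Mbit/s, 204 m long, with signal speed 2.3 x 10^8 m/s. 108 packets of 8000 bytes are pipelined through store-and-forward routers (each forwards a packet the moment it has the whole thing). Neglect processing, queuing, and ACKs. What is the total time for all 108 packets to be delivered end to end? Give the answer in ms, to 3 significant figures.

21.5 ms

Per-hop transmission t_tx = L/R = 64000/330000000 = 0.193939 ms.
Per-hop propagation t_prop = 204/2.3e+08 = 0.000886957 ms.
Pipeline fill: first packet needs 4·t_tx to clear all hops; remaining 107 packets each add one t_tx.
Total = (4+108-1)·t_tx + 4·t_prop = 111·0.193939 + 4·0.000886957 = 21.5 ms.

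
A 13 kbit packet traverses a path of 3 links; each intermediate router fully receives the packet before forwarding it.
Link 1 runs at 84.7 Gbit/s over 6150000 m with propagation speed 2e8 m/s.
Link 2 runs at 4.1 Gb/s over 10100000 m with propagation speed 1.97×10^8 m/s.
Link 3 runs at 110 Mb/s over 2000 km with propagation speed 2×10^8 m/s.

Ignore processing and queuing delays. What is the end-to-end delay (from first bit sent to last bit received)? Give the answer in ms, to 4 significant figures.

L = 13000 bits.
Transmission delays (L/R per hop): 0.000153483, 0.00317073, 0.118182 ms; sum = 0.121506 ms.
Propagation delays (d/s per hop): 30.75, 51.269, 10 ms; sum = 92.019 ms.
End-to-end = 92.14 ms.

92.14 ms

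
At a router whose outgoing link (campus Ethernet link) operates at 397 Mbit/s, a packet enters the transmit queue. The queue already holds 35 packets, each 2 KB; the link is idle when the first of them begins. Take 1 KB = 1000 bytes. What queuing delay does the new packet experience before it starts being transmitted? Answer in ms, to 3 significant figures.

Each queued packet: L/R = 16000/397000000 = 0.0403023 ms.
35 queued → 1.41058 ms.
Queuing delay = 1.41 ms.

1.41 ms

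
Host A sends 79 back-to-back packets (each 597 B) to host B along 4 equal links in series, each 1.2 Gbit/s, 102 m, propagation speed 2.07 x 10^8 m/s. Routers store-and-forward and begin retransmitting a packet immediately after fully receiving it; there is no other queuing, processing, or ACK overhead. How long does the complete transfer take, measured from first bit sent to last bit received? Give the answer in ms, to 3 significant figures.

Per-hop transmission t_tx = L/R = 4776/1200000000 = 0.00398 ms.
Per-hop propagation t_prop = 102/2.07e+08 = 0.000492754 ms.
Pipeline fill: first packet needs 4·t_tx to clear all hops; remaining 78 packets each add one t_tx.
Total = (4+79-1)·t_tx + 4·t_prop = 82·0.00398 + 4·0.000492754 = 0.328 ms.

0.328 ms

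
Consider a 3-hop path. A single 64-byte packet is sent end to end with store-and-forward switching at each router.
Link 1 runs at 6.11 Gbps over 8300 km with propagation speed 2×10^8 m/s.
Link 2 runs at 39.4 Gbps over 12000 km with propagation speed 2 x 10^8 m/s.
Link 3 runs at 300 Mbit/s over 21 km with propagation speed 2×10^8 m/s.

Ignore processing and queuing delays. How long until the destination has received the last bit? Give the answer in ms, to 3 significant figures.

L = 64 × 8 = 512 bits.
Transmission delays (L/R per hop): 8.37971e-05, 1.29949e-05, 0.00170667 ms; sum = 0.00180346 ms.
Propagation delays (d/s per hop): 41.5, 60, 0.105 ms; sum = 101.605 ms.
End-to-end = 102 ms.

102 ms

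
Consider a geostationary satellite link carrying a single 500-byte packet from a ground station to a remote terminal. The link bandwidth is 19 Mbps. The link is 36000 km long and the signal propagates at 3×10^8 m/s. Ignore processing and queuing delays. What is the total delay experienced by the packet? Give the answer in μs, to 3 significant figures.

L = 500 × 8 = 4000 bits.
Transmission delay = L/R = 4000 / 19000000 = 210.526 μs.
Propagation delay = d/s = 36000000 m / 300000000 m/s = 120000 μs.
Total = 120000 μs.

120000 μs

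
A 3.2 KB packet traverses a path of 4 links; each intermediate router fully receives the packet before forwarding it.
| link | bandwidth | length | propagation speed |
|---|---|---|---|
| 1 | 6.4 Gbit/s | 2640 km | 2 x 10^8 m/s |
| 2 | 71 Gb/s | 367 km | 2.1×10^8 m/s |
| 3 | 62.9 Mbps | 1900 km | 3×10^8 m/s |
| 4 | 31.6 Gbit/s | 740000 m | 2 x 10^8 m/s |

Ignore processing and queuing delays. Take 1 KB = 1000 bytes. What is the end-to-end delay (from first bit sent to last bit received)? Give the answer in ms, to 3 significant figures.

25.4 ms

L = 25600 bits.
Transmission delays (L/R per hop): 0.004, 0.000360563, 0.406995, 0.000810127 ms; sum = 0.412166 ms.
Propagation delays (d/s per hop): 13.2, 1.74762, 6.33333, 3.7 ms; sum = 24.981 ms.
End-to-end = 25.4 ms.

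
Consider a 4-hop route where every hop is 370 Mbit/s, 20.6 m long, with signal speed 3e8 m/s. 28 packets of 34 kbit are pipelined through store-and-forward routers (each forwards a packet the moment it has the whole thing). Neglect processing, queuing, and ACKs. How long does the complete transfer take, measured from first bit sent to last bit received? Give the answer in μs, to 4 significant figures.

Per-hop transmission t_tx = L/R = 34000/370000000 = 91.8919 μs.
Per-hop propagation t_prop = 20.6/300000000 = 0.0686667 μs.
Pipeline fill: first packet needs 4·t_tx to clear all hops; remaining 27 packets each add one t_tx.
Total = (4+28-1)·t_tx + 4·t_prop = 31·91.8919 + 4·0.0686667 = 2849 μs.

2849 μs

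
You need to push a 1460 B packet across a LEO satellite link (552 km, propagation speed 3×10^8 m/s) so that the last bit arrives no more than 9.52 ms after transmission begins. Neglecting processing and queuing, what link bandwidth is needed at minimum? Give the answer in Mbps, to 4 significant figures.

L = 11680 bits.
Propagation delay = 552000 / 300000000 = 1.84 ms.
Transmission budget = 9.52 − 1.84 = 7.68 ms.
R ≥ L / t_tx = 11680 bits / 0.00768 s = 1.521 Mbps.

1.521 Mbps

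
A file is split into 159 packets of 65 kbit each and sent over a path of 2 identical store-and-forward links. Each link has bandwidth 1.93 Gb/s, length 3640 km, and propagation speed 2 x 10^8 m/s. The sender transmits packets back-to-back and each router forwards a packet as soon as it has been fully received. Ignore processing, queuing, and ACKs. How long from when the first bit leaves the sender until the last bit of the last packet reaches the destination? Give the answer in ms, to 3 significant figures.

Per-hop transmission t_tx = L/R = 65000/1930000000 = 0.0336788 ms.
Per-hop propagation t_prop = 3640000/200000000 = 18.2 ms.
Pipeline fill: first packet needs 2·t_tx to clear all hops; remaining 158 packets each add one t_tx.
Total = (2+159-1)·t_tx + 2·t_prop = 160·0.0336788 + 2·18.2 = 41.8 ms.

41.8 ms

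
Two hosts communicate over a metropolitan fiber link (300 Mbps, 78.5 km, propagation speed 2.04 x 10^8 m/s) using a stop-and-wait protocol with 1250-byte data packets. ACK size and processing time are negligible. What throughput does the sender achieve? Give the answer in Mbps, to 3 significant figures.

t_tx = L/R = 10000/300000000 = 3.33333e-05 s.
t_prop = 78500/204000000 = 0.000384804 s; RTT = 0.000769608 s.
Cycle = t_tx + RTT = 0.000802941 s.
Throughput = L / cycle = 10000 / 0.000802941 = 12.5 Mbps.

12.5 Mbps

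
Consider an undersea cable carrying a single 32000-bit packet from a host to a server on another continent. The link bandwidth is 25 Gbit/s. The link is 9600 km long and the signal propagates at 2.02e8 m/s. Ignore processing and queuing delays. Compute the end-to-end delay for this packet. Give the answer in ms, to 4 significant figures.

47.53 ms

Transmission delay = L/R = 32000 / 25000000000 = 0.00128 ms.
Propagation delay = d/s = 9600000 m / 202000000 m/s = 47.5248 ms.
Total = 47.53 ms.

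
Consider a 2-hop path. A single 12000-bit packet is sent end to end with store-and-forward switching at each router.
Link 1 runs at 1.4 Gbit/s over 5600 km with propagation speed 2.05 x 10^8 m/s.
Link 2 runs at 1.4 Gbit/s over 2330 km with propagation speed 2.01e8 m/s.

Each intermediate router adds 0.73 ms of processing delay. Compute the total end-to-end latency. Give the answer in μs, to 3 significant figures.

39700 μs

Transmission delay per hop = L/R = 12000/1400000000 = 8.57143 μs; 2 hops → 17.1429 μs.
Propagation delays (d/s per hop): 27317.1, 11592 μs; sum = 38909.1 μs.
Processing at 1 router(s): 1 × 0.73 ms = 730 μs.
End-to-end = 39700 μs.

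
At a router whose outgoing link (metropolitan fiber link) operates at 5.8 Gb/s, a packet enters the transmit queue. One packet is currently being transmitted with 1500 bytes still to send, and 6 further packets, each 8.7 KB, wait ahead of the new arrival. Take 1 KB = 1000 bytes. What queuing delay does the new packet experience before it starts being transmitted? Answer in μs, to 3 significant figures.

74.1 μs

Each queued packet: L/R = 69600/5800000000 = 12 μs.
6 queued → 72 μs.
Plus remaining 12000 bits of current packet: 2.06897 μs.
Queuing delay = 74.1 μs.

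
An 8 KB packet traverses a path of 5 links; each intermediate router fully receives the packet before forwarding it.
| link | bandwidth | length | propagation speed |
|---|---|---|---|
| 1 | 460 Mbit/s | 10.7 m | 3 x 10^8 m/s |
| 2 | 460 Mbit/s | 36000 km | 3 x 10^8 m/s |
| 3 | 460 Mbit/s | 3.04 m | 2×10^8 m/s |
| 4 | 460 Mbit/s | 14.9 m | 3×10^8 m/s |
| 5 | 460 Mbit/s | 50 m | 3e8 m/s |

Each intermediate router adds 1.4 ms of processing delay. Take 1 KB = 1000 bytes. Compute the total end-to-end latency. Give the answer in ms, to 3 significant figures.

126 ms

L = 64000 bits.
Transmission delay per hop = L/R = 64000/460000000 = 0.13913 ms; 5 hops → 0.695652 ms.
Propagation delays (d/s per hop): 3.56667e-05, 120, 1.52e-05, 4.96667e-05, 0.000166667 ms; sum = 120 ms.
Processing at 4 router(s): 4 × 1.4 ms = 5.6 ms.
End-to-end = 126 ms.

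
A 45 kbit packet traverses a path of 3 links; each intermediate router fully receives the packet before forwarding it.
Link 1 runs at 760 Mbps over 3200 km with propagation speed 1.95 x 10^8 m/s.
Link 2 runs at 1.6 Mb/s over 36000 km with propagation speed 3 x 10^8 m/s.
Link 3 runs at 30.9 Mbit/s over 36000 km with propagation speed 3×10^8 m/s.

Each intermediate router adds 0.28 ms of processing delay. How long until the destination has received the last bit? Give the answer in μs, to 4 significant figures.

286600 μs

L = 45000 bits.
Transmission delays (L/R per hop): 59.2105, 28125, 1456.31 μs; sum = 29640.5 μs.
Propagation delays (d/s per hop): 16410.3, 120000, 120000 μs; sum = 256410 μs.
Processing at 2 router(s): 2 × 0.28 ms = 560 μs.
End-to-end = 286600 μs.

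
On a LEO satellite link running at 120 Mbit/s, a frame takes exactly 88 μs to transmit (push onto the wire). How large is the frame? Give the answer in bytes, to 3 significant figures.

1320 bytes

L = R × t_tx = 120000000 b/s × 8.8e-05 s = 10560 bits.
In bytes: 10560 / 8 = 1320 bytes.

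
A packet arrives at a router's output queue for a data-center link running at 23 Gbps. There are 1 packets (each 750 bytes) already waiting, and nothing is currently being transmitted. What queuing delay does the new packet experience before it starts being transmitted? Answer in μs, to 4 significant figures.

Each queued packet: L/R = 6000/23000000000 = 0.26087 μs.
1 queued → 0.26087 μs.
Queuing delay = 0.2609 μs.

0.2609 μs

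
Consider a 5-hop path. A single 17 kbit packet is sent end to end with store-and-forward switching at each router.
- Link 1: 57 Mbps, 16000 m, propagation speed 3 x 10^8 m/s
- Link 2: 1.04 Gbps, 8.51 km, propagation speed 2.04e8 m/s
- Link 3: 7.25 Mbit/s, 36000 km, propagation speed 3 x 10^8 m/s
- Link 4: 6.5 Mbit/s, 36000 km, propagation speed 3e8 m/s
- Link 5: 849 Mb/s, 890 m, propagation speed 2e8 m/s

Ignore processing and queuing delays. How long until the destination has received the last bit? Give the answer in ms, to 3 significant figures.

L = 17000 bits.
Transmission delays (L/R per hop): 0.298246, 0.0163462, 2.34483, 2.61538, 0.0200236 ms; sum = 5.29483 ms.
Propagation delays (d/s per hop): 0.0533333, 0.0417157, 120, 120, 0.00445 ms; sum = 240.099 ms.
End-to-end = 245 ms.

245 ms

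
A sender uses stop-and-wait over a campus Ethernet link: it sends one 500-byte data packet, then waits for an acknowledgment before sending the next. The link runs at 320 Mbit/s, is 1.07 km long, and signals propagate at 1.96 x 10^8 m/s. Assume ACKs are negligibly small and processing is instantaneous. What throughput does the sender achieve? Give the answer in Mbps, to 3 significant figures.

t_tx = L/R = 4000/320000000 = 1.25e-05 s.
t_prop = 1070/196000000 = 5.45918e-06 s; RTT = 1.09184e-05 s.
Cycle = t_tx + RTT = 2.34184e-05 s.
Throughput = L / cycle = 4000 / 2.34184e-05 = 171 Mbps.

171 Mbps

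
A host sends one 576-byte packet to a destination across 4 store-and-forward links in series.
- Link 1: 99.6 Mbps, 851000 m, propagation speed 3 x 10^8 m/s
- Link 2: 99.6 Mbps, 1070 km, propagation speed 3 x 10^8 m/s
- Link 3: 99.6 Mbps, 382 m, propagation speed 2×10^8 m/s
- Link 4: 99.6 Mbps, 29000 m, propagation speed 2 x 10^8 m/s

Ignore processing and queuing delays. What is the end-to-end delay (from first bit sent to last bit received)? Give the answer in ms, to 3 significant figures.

L = 576 × 8 = 4608 bits.
Transmission delay per hop = L/R = 4608/99600000 = 0.0462651 ms; 4 hops → 0.18506 ms.
Propagation delays (d/s per hop): 2.83667, 3.56667, 0.00191, 0.145 ms; sum = 6.55024 ms.
End-to-end = 6.74 ms.

6.74 ms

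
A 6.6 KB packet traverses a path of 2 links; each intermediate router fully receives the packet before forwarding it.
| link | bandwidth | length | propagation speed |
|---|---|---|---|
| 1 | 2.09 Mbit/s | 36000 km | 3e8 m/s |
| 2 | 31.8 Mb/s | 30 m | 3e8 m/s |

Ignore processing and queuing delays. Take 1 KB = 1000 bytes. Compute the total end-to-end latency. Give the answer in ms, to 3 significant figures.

147 ms

L = 52800 bits.
Transmission delays (L/R per hop): 25.2632, 1.66038 ms; sum = 26.9235 ms.
Propagation delays (d/s per hop): 120, 0.0001 ms; sum = 120 ms.
End-to-end = 147 ms.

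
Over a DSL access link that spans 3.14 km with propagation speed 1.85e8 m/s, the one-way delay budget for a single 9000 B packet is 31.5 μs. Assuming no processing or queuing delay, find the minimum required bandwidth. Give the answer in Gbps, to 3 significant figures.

L = 72000 bits.
Propagation delay = 3140 / 185000000 = 16.973 μs.
Transmission budget = 31.5 − 16.973 = 14.527 μs.
R ≥ L / t_tx = 72000 bits / 1.4527e-05 s = 4.96 Gbps.

4.96 Gbps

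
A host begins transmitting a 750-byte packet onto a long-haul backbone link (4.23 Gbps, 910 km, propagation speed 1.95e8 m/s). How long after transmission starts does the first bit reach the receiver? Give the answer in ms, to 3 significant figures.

First bit experiences only propagation delay: d/s = 910000/195000000 = 4.67 ms.

4.67 ms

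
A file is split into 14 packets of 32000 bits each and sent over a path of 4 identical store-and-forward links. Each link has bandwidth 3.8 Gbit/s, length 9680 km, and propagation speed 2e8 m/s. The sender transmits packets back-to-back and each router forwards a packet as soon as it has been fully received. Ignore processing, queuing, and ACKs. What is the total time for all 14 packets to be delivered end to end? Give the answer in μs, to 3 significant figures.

194000 μs

Per-hop transmission t_tx = L/R = 32000/3800000000 = 8.42105 μs.
Per-hop propagation t_prop = 9680000/200000000 = 48400 μs.
Pipeline fill: first packet needs 4·t_tx to clear all hops; remaining 13 packets each add one t_tx.
Total = (4+14-1)·t_tx + 4·t_prop = 17·8.42105 + 4·48400 = 194000 μs.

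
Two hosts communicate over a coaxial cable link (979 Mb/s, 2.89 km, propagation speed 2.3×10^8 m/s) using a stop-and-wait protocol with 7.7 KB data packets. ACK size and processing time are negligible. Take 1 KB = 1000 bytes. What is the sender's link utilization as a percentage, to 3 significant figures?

71.5 %

t_tx = L/R = 61600/979000000 = 6.29213e-05 s.
t_prop = 2890/2.3e+08 = 1.25652e-05 s; RTT = 2.51304e-05 s.
Cycle = t_tx + RTT = 8.80518e-05 s.
Utilization = t_tx / cycle = 6.29213e-05/8.80518e-05 = 71.5 %.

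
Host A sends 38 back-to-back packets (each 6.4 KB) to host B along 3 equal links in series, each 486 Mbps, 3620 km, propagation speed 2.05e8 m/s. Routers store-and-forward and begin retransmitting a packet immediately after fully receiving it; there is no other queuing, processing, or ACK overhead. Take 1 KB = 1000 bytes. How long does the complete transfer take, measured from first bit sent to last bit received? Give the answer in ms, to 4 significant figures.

57.19 ms

Per-hop transmission t_tx = L/R = 51200/486000000 = 0.10535 ms.
Per-hop propagation t_prop = 3620000/2.05e+08 = 17.6585 ms.
Pipeline fill: first packet needs 3·t_tx to clear all hops; remaining 37 packets each add one t_tx.
Total = (3+38-1)·t_tx + 3·t_prop = 40·0.10535 + 3·17.6585 = 57.19 ms.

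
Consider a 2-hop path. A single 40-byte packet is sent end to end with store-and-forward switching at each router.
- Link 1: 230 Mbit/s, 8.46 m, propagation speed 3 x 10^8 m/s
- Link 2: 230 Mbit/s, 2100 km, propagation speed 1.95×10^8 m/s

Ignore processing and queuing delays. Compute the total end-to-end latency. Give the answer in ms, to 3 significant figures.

L = 40 × 8 = 320 bits.
Transmission delay per hop = L/R = 320/230000000 = 0.0013913 ms; 2 hops → 0.00278261 ms.
Propagation delays (d/s per hop): 2.82e-05, 10.7692 ms; sum = 10.7693 ms.
End-to-end = 10.8 ms.

10.8 ms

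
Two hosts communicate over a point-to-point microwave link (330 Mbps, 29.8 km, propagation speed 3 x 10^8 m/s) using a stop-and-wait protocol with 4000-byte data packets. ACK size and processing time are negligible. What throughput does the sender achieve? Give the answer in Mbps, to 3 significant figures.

t_tx = L/R = 32000/330000000 = 9.69697e-05 s.
t_prop = 29800/300000000 = 9.93333e-05 s; RTT = 0.000198667 s.
Cycle = t_tx + RTT = 0.000295636 s.
Throughput = L / cycle = 32000 / 0.000295636 = 108 Mbps.

108 Mbps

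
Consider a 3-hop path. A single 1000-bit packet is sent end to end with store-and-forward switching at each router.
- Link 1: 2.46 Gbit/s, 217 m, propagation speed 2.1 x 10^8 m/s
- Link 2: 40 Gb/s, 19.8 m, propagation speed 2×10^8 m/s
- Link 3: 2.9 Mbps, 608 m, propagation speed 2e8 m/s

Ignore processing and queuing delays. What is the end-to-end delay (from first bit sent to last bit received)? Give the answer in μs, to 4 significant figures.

349.4 μs

Transmission delays (L/R per hop): 0.406504, 0.025, 344.828 μs; sum = 345.259 μs.
Propagation delays (d/s per hop): 1.03333, 0.099, 3.04 μs; sum = 4.17233 μs.
End-to-end = 349.4 μs.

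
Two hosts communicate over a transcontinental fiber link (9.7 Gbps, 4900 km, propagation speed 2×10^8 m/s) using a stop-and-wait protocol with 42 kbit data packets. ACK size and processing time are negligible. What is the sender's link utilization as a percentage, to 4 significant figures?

0.008836 %

t_tx = L/R = 42000/9700000000 = 4.3299e-06 s.
t_prop = 4900000/200000000 = 0.0245 s; RTT = 0.049 s.
Cycle = t_tx + RTT = 0.0490043 s.
Utilization = t_tx / cycle = 4.3299e-06/0.0490043 = 0.008836 %.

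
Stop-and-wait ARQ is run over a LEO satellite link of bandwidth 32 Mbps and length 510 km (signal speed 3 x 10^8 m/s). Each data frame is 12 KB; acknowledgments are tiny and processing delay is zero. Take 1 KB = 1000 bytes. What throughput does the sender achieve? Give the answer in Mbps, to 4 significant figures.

t_tx = L/R = 96000/32000000 = 0.003 s.
t_prop = 510000/300000000 = 0.0017 s; RTT = 0.0034 s.
Cycle = t_tx + RTT = 0.0064 s.
Throughput = L / cycle = 96000 / 0.0064 = 15.00 Mbps.

15.00 Mbps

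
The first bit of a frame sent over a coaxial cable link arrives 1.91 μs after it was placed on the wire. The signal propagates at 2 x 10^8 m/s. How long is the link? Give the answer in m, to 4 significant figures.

382.0 m

d = s × t_prop = 200000000 × 1.91e-06 = 382.0 m.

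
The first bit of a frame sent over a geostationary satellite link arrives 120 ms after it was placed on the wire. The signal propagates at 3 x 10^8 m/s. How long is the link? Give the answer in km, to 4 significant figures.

36000 km

d = s × t_prop = 300000000 × 0.12 = 36000 km.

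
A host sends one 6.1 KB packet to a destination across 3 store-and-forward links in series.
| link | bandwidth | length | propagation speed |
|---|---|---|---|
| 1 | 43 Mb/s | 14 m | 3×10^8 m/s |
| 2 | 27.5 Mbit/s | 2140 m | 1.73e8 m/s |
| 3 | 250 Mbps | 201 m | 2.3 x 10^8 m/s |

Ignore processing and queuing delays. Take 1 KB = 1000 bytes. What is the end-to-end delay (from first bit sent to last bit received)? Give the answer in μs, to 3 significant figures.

L = 48800 bits.
Transmission delays (L/R per hop): 1134.88, 1774.55, 195.2 μs; sum = 3104.63 μs.
Propagation delays (d/s per hop): 0.0466667, 12.3699, 0.873913 μs; sum = 13.2905 μs.
End-to-end = 3120 μs.

3120 μs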